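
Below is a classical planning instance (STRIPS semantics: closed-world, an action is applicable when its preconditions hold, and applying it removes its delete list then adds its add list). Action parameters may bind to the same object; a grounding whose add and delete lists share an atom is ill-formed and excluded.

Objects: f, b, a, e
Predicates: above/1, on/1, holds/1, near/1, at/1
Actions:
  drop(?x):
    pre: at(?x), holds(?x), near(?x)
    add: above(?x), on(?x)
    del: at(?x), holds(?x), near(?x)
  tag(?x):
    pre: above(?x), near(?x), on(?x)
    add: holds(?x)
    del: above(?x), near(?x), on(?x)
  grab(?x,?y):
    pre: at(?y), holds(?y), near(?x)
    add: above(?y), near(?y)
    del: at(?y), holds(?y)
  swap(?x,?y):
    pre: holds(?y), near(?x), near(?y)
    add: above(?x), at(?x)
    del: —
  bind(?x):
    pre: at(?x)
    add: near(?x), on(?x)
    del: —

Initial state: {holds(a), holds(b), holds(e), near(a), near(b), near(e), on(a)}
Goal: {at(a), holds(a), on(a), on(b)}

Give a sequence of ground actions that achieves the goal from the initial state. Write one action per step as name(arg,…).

swap(b,b); drop(b); swap(a,a)

1. swap(b,b)  →  {above(b), at(b), holds(a), holds(b), holds(e), near(a), near(b), near(e), on(a)}
2. drop(b)  →  {above(b), holds(a), holds(e), near(a), near(e), on(a), on(b)}
3. swap(a,a)  →  {above(a), above(b), at(a), holds(a), holds(e), near(a), near(e), on(a), on(b)}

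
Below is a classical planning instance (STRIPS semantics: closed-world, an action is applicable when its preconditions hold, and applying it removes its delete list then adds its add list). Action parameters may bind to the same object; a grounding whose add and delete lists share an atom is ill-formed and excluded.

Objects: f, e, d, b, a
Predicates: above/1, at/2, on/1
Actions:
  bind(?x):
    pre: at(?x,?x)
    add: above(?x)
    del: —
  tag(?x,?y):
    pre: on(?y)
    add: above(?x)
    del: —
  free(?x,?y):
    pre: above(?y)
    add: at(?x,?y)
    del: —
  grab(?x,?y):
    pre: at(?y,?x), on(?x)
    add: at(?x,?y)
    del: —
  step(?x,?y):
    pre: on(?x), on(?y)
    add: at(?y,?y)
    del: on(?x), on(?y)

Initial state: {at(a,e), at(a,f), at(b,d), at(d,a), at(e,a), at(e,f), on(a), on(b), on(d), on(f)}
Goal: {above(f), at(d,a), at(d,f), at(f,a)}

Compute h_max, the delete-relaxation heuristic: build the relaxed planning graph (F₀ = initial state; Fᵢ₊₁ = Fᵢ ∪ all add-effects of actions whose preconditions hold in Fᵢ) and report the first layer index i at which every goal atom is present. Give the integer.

F0 = init (10 atoms)
F1 = F0 ∪ {above(a), above(b), above(d), above(e), above(f), at(a,a), at(a,d), at(b,b), at(d,b), at(d,d), at(f,a), at(f,e), at(f,f)}  (23 atoms)
F2 = F1 ∪ {at(a,b), at(b,a), at(b,e), at(b,f), at(d,e), at(d,f), at(e,b), at(e,d), at(e,e), at(f,b), at(f,d)}  (34 atoms)
goal ⊆ F2  ⇒  h_max = 2

2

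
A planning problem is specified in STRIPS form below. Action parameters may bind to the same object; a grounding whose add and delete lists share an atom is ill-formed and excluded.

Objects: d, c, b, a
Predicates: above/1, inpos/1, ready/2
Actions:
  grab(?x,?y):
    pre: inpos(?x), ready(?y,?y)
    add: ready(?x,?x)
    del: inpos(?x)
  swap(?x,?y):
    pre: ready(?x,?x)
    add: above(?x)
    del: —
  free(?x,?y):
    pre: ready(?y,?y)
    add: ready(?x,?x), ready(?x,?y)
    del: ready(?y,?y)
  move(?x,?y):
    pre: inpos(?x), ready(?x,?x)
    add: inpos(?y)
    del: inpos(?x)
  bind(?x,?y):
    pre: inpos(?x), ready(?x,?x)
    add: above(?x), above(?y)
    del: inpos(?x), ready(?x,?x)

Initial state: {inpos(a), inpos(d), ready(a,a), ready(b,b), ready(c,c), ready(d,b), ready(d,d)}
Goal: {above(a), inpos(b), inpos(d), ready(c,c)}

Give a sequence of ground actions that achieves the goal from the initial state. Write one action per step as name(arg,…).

swap(a,d); move(a,b)

1. swap(a,d)  →  {above(a), inpos(a), inpos(d), ready(a,a), ready(b,b), ready(c,c), ready(d,b), ready(d,d)}
2. move(a,b)  →  {above(a), inpos(b), inpos(d), ready(a,a), ready(b,b), ready(c,c), ready(d,b), ready(d,d)}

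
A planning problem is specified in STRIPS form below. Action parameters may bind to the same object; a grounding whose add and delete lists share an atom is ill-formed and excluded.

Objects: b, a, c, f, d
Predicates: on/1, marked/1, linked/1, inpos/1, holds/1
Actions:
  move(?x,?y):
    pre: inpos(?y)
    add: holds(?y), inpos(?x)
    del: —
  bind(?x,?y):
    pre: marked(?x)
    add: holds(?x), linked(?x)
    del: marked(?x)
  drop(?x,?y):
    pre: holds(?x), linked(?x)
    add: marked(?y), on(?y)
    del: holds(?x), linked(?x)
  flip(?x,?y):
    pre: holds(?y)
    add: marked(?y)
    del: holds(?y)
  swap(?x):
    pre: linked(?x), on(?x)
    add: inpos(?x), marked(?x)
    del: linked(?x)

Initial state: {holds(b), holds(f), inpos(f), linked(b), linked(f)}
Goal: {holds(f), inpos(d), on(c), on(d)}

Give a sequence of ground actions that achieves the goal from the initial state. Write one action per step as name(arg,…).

1. drop(b,c)  →  {holds(f), inpos(f), linked(f), marked(c), on(c)}
2. drop(f,d)  →  {inpos(f), marked(c), marked(d), on(c), on(d)}
3. move(d,f)  →  {holds(f), inpos(d), inpos(f), marked(c), marked(d), on(c), on(d)}

drop(b,c); drop(f,d); move(d,f)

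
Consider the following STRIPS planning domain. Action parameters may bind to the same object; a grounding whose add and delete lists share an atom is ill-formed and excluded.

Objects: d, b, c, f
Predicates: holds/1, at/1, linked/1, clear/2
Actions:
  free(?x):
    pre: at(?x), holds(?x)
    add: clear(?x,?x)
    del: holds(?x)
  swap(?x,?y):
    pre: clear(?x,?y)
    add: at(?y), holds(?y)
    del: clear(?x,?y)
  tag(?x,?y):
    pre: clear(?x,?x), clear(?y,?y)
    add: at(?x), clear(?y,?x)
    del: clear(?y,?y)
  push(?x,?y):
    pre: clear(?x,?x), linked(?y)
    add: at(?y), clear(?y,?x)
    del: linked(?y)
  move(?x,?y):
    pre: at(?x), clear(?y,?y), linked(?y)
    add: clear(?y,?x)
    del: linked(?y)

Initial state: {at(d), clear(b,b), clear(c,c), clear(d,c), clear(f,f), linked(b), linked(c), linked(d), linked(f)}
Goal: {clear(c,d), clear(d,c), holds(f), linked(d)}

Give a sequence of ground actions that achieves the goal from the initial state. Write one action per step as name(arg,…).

swap(f,f); move(d,c)

1. swap(f,f)  →  {at(d), at(f), clear(b,b), clear(c,c), clear(d,c), holds(f), linked(b), linked(c), linked(d), linked(f)}
2. move(d,c)  →  {at(d), at(f), clear(b,b), clear(c,c), clear(c,d), clear(d,c), holds(f), linked(b), linked(d), linked(f)}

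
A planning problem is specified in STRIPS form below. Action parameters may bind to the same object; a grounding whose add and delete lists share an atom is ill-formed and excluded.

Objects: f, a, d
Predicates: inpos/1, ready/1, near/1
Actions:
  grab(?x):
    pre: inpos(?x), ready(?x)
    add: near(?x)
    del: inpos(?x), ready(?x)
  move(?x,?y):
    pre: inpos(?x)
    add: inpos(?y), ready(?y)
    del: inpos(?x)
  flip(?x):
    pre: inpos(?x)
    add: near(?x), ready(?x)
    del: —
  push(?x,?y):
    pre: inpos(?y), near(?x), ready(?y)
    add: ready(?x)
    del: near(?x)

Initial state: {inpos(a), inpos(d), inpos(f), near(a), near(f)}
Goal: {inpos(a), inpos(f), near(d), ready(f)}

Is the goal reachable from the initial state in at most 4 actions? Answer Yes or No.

1. flip(f)  →  {inpos(a), inpos(d), inpos(f), near(a), near(f), ready(f)}
2. flip(d)  →  {inpos(a), inpos(d), inpos(f), near(a), near(d), near(f), ready(d), ready(f)}
optimal plan length = 2; 2 ≤ 4

Yes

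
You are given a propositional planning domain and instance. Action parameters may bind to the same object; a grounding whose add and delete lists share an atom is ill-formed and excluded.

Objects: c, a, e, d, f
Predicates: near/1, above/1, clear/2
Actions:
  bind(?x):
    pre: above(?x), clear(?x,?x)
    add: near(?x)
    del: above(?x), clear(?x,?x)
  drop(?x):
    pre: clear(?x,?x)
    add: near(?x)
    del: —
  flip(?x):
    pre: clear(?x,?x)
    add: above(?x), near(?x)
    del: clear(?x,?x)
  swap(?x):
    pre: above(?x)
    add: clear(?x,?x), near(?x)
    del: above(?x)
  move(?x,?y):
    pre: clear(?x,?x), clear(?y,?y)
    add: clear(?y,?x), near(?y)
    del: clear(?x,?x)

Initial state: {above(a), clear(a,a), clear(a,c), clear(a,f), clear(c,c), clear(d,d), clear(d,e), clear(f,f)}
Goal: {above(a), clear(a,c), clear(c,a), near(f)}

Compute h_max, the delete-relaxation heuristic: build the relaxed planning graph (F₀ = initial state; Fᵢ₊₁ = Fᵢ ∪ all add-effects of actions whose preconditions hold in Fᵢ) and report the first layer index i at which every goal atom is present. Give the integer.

1

F0 = init (8 atoms)
F1 = F0 ∪ {above(c), above(d), above(f), clear(a,d), clear(c,a), clear(c,d), clear(c,f), clear(d,a), clear(d,c), clear(d,f), clear(f,a), clear(f,c), clear(f,d), near(a), near(c), near(d), near(f)}  (25 atoms)
goal ⊆ F1  ⇒  h_max = 1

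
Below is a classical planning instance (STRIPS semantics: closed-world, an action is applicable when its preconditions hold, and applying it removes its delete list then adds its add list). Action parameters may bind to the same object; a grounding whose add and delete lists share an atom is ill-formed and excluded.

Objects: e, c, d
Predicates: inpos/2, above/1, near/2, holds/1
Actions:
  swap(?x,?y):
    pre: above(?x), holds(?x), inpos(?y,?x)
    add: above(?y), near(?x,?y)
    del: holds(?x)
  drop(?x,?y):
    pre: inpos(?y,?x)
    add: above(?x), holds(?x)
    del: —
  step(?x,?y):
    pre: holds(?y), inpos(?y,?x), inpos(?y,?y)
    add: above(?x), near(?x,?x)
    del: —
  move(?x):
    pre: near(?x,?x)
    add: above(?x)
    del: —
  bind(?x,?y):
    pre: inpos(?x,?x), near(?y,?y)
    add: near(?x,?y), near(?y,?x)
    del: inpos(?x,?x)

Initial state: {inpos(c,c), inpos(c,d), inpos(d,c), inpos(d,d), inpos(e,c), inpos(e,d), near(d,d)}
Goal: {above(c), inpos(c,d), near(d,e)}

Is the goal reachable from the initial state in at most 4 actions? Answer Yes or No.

Yes

1. drop(c,e)  →  {above(c), holds(c), inpos(c,c), inpos(c,d), inpos(d,c), inpos(d,d), inpos(e,c), inpos(e,d), near(d,d)}
2. drop(d,e)  →  {above(c), above(d), holds(c), holds(d), inpos(c,c), inpos(c,d), inpos(d,c), inpos(d,d), inpos(e,c), inpos(e,d), near(d,d)}
3. swap(d,e)  →  {above(c), above(d), above(e), holds(c), inpos(c,c), inpos(c,d), inpos(d,c), inpos(d,d), inpos(e,c), inpos(e,d), near(d,d), near(d,e)}
optimal plan length = 3; 3 ≤ 4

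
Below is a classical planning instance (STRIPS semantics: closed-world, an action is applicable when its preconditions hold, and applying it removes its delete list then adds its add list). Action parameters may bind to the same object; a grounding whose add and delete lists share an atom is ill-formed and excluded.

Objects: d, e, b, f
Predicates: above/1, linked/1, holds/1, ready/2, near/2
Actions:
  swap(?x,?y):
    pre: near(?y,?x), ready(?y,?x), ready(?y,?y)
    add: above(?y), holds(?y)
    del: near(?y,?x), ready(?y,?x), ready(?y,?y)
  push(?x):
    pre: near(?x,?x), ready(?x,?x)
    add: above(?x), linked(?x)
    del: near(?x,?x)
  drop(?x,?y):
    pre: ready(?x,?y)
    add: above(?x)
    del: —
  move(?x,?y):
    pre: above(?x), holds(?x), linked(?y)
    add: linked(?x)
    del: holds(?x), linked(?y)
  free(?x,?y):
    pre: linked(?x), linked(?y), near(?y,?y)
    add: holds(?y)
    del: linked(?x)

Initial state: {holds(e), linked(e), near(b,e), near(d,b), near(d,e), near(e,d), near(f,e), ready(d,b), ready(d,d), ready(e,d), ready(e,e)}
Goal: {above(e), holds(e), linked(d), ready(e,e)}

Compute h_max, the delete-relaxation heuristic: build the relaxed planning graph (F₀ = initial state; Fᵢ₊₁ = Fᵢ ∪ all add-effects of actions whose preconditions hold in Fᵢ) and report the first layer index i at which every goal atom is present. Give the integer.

2

F0 = init (11 atoms)
F1 = F0 ∪ {above(d), above(e), holds(d)}  (14 atoms)
F2 = F1 ∪ {linked(d)}  (15 atoms)
goal ⊆ F2  ⇒  h_max = 2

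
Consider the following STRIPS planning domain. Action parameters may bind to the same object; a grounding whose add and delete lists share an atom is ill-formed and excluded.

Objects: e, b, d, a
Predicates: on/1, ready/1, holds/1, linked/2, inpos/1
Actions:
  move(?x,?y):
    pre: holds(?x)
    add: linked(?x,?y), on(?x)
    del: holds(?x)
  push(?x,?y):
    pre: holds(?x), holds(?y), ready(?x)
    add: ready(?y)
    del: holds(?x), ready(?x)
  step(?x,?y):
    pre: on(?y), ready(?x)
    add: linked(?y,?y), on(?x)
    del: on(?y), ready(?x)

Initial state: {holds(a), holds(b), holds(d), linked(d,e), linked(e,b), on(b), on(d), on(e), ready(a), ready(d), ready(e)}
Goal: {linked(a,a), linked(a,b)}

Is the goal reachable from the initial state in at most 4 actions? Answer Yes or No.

Yes

1. move(a,b)  →  {holds(b), holds(d), linked(a,b), linked(d,e), linked(e,b), on(a), on(b), on(d), on(e), ready(a), ready(d), ready(e)}
2. step(e,a)  →  {holds(b), holds(d), linked(a,a), linked(a,b), linked(d,e), linked(e,b), on(b), on(d), on(e), ready(a), ready(d)}
optimal plan length = 2; 2 ≤ 4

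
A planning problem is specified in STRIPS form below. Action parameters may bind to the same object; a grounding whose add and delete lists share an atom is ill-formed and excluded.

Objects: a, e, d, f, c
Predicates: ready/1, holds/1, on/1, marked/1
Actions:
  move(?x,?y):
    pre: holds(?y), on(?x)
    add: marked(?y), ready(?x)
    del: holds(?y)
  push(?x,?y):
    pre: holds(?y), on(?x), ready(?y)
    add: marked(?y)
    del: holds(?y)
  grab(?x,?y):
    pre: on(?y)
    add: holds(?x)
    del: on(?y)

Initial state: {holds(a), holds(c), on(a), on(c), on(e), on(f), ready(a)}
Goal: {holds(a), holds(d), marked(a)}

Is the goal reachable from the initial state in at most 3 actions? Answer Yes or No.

Yes

1. move(a,a)  →  {holds(c), marked(a), on(a), on(c), on(e), on(f), ready(a)}
2. grab(a,a)  →  {holds(a), holds(c), marked(a), on(c), on(e), on(f), ready(a)}
3. grab(d,e)  →  {holds(a), holds(c), holds(d), marked(a), on(c), on(f), ready(a)}
optimal plan length = 3; 3 ≤ 3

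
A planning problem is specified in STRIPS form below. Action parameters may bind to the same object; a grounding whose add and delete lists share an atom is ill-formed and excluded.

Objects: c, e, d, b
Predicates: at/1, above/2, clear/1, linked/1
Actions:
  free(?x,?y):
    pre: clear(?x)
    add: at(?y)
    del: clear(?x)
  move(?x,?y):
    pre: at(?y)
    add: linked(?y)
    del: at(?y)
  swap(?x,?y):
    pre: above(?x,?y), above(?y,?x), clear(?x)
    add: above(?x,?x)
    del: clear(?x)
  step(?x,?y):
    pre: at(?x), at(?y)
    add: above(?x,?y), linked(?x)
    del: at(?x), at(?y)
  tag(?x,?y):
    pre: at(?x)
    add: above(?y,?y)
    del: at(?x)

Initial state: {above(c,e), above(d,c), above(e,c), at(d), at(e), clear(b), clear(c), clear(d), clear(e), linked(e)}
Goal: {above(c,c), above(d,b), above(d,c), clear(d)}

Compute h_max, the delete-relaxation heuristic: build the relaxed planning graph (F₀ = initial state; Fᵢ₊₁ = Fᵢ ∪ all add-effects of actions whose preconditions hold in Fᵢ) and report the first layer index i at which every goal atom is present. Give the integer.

F0 = init (10 atoms)
F1 = F0 ∪ {above(b,b), above(c,c), above(d,d), above(d,e), above(e,d), above(e,e), at(b), at(c), linked(d)}  (19 atoms)
F2 = F1 ∪ {above(b,c), above(b,d), above(b,e), above(c,b), above(c,d), above(d,b), above(e,b), linked(b), linked(c)}  (28 atoms)
goal ⊆ F2  ⇒  h_max = 2

2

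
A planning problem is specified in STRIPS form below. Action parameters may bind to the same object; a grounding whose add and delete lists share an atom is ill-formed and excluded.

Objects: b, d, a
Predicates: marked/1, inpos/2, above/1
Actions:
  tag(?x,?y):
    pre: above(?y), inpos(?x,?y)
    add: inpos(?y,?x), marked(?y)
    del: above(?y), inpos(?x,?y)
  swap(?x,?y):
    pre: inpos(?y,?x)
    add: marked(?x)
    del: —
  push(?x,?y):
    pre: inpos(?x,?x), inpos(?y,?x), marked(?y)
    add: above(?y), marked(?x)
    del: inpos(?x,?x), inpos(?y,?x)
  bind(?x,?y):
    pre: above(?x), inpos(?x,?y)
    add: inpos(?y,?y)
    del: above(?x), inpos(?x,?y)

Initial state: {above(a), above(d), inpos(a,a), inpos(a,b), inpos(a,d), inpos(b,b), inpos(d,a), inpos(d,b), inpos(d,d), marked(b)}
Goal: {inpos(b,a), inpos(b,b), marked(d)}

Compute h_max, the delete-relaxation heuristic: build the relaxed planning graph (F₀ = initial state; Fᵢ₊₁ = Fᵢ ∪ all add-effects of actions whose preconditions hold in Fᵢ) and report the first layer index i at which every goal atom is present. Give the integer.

2

F0 = init (10 atoms)
F1 = F0 ∪ {above(b), marked(a), marked(d)}  (13 atoms)
F2 = F1 ∪ {inpos(b,a), inpos(b,d)}  (15 atoms)
goal ⊆ F2  ⇒  h_max = 2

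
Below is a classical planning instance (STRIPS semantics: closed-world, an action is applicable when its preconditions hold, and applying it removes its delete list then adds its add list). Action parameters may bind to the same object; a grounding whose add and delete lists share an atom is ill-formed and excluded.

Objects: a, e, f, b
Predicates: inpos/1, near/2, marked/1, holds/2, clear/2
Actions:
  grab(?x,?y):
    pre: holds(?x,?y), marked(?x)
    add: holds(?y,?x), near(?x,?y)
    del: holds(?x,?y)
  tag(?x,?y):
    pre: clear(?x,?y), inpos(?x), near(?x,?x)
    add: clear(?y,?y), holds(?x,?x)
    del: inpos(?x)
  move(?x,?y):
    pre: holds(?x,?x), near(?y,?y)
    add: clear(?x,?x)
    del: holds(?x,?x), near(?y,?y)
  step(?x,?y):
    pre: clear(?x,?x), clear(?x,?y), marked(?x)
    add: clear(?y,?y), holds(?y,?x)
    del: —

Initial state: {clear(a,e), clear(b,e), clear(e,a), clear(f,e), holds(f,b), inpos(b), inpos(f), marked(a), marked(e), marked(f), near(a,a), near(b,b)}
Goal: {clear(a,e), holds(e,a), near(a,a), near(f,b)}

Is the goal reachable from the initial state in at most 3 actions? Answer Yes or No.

1. grab(f,b)  →  {clear(a,e), clear(b,e), clear(e,a), clear(f,e), holds(b,f), inpos(b), inpos(f), marked(a), marked(e), marked(f), near(a,a), near(b,b), near(f,b)}
2. tag(b,e)  →  {clear(a,e), clear(b,e), clear(e,a), clear(e,e), clear(f,e), holds(b,b), holds(b,f), inpos(f), marked(a), marked(e), marked(f), near(a,a), near(b,b), near(f,b)}
3. step(e,a)  →  {clear(a,a), clear(a,e), clear(b,e), clear(e,a), clear(e,e), clear(f,e), holds(a,e), holds(b,b), holds(b,f), inpos(f), marked(a), marked(e), marked(f), near(a,a), near(b,b), near(f,b)}
4. grab(a,e)  →  {clear(a,a), clear(a,e), clear(b,e), clear(e,a), clear(e,e), clear(f,e), holds(b,b), holds(b,f), holds(e,a), inpos(f), marked(a), marked(e), marked(f), near(a,a), near(a,e), near(b,b), near(f,b)}
optimal plan length = 4; 4 > 3

No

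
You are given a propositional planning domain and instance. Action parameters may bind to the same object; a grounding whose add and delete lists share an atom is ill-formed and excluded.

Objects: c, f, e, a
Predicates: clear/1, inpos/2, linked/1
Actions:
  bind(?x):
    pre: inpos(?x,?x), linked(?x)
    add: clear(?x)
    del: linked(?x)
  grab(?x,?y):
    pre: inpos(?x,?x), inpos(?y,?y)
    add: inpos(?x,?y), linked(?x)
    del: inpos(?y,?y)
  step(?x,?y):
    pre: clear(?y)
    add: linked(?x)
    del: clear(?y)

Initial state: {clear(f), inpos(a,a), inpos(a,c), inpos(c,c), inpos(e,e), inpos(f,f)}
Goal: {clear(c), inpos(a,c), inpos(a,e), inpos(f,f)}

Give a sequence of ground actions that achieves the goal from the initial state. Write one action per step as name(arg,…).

1. grab(a,e)  →  {clear(f), inpos(a,a), inpos(a,c), inpos(a,e), inpos(c,c), inpos(f,f), linked(a)}
2. grab(c,a)  →  {clear(f), inpos(a,c), inpos(a,e), inpos(c,a), inpos(c,c), inpos(f,f), linked(a), linked(c)}
3. bind(c)  →  {clear(c), clear(f), inpos(a,c), inpos(a,e), inpos(c,a), inpos(c,c), inpos(f,f), linked(a)}

grab(a,e); grab(c,a); bind(c)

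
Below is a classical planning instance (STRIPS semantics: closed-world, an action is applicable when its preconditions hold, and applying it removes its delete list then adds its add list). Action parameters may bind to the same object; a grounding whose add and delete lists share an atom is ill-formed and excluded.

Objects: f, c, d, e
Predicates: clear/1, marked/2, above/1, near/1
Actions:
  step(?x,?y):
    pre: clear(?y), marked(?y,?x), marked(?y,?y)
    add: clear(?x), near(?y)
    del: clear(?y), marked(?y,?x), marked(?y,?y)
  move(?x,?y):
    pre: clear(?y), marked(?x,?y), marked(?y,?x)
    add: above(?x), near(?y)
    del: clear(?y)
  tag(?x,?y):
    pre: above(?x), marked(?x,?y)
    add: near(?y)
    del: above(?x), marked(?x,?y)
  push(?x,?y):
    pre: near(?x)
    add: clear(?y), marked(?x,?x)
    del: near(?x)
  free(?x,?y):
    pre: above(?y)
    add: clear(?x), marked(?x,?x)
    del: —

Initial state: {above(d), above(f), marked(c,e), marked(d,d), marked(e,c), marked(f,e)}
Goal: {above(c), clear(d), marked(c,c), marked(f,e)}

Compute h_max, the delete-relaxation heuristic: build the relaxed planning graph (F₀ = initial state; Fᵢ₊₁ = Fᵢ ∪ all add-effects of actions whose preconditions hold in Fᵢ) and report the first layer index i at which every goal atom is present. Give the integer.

F0 = init (6 atoms)
F1 = F0 ∪ {clear(c), clear(d), clear(e), clear(f), marked(c,c), marked(e,e), marked(f,f), near(d), near(e)}  (15 atoms)
F2 = F1 ∪ {above(c), above(e), near(c), near(f)}  (19 atoms)
goal ⊆ F2  ⇒  h_max = 2

2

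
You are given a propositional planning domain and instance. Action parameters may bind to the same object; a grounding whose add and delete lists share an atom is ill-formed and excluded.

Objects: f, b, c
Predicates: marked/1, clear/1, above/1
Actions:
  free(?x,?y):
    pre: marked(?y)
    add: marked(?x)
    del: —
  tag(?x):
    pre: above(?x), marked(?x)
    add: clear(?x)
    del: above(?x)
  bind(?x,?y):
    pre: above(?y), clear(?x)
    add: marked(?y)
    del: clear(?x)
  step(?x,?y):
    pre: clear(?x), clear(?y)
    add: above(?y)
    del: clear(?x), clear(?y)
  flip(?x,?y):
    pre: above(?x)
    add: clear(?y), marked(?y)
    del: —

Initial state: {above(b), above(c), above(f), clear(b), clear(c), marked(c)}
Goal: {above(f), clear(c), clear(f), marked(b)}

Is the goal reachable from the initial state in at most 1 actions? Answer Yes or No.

1. free(b,c)  →  {above(b), above(c), above(f), clear(b), clear(c), marked(b), marked(c)}
2. flip(f,f)  →  {above(b), above(c), above(f), clear(b), clear(c), clear(f), marked(b), marked(c), marked(f)}
optimal plan length = 2; 2 > 1

No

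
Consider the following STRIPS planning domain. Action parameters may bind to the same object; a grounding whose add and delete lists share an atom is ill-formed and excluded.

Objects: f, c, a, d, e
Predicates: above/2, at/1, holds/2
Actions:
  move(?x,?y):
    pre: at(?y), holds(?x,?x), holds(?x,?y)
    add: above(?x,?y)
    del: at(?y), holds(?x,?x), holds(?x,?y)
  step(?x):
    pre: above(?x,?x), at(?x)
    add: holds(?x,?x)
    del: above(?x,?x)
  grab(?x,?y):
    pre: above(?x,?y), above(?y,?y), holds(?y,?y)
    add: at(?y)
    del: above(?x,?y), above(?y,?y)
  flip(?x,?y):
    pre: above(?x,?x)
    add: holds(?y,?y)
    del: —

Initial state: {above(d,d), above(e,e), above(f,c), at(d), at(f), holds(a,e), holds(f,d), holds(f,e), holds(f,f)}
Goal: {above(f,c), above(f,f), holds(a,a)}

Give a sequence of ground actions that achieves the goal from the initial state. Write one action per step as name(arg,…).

1. move(f,f)  →  {above(d,d), above(e,e), above(f,c), above(f,f), at(d), holds(a,e), holds(f,d), holds(f,e)}
2. flip(f,a)  →  {above(d,d), above(e,e), above(f,c), above(f,f), at(d), holds(a,a), holds(a,e), holds(f,d), holds(f,e)}

move(f,f); flip(f,a)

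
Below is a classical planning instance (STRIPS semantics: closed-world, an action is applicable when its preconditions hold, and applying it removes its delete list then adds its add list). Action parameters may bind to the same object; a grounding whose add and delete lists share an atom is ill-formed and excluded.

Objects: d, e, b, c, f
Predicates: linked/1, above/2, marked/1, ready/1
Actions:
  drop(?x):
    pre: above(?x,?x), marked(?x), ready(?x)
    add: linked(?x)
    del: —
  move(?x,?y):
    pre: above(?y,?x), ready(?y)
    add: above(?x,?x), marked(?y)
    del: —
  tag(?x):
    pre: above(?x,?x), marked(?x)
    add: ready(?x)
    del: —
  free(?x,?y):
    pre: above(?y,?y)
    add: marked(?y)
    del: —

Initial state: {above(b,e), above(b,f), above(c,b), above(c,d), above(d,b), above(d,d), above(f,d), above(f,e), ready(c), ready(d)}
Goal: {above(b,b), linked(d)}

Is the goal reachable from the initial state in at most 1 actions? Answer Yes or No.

No

1. move(b,d)  →  {above(b,b), above(b,e), above(b,f), above(c,b), above(c,d), above(d,b), above(d,d), above(f,d), above(f,e), marked(d), ready(c), ready(d)}
2. drop(d)  →  {above(b,b), above(b,e), above(b,f), above(c,b), above(c,d), above(d,b), above(d,d), above(f,d), above(f,e), linked(d), marked(d), ready(c), ready(d)}
optimal plan length = 2; 2 > 1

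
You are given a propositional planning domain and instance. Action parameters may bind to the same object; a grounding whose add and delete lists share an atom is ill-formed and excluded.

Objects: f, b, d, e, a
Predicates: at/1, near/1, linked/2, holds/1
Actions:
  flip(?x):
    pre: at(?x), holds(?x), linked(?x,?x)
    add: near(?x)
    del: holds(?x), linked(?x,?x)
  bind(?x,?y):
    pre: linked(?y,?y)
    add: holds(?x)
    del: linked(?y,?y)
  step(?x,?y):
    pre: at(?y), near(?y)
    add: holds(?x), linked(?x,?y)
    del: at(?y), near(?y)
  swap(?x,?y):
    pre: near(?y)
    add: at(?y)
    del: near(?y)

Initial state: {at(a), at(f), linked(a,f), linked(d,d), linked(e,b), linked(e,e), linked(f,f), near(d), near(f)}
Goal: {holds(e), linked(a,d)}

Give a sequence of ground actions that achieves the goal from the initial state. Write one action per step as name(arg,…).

1. bind(d,f)  →  {at(a), at(f), holds(d), linked(a,f), linked(d,d), linked(e,b), linked(e,e), near(d), near(f)}
2. bind(e,e)  →  {at(a), at(f), holds(d), holds(e), linked(a,f), linked(d,d), linked(e,b), near(d), near(f)}
3. swap(f,d)  →  {at(a), at(d), at(f), holds(d), holds(e), linked(a,f), linked(d,d), linked(e,b), near(f)}
4. flip(d)  →  {at(a), at(d), at(f), holds(e), linked(a,f), linked(e,b), near(d), near(f)}
5. step(a,d)  →  {at(a), at(f), holds(a), holds(e), linked(a,d), linked(a,f), linked(e,b), near(f)}

bind(d,f); bind(e,e); swap(f,d); flip(d); step(a,d)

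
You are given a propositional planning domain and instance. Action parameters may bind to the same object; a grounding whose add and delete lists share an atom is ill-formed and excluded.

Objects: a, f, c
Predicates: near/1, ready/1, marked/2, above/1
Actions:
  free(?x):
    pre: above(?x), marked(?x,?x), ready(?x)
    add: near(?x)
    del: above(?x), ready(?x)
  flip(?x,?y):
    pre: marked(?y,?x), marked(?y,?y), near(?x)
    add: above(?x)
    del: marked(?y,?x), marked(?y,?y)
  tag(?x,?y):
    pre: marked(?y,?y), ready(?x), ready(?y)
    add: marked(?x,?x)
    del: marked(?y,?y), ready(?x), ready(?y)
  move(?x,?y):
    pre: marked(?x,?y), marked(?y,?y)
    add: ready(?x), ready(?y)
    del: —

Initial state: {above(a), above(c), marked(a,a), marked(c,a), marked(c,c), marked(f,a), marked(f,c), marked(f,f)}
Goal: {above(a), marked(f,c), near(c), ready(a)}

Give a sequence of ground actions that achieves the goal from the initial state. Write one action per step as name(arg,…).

move(c,a); free(c)

1. move(c,a)  →  {above(a), above(c), marked(a,a), marked(c,a), marked(c,c), marked(f,a), marked(f,c), marked(f,f), ready(a), ready(c)}
2. free(c)  →  {above(a), marked(a,a), marked(c,a), marked(c,c), marked(f,a), marked(f,c), marked(f,f), near(c), ready(a)}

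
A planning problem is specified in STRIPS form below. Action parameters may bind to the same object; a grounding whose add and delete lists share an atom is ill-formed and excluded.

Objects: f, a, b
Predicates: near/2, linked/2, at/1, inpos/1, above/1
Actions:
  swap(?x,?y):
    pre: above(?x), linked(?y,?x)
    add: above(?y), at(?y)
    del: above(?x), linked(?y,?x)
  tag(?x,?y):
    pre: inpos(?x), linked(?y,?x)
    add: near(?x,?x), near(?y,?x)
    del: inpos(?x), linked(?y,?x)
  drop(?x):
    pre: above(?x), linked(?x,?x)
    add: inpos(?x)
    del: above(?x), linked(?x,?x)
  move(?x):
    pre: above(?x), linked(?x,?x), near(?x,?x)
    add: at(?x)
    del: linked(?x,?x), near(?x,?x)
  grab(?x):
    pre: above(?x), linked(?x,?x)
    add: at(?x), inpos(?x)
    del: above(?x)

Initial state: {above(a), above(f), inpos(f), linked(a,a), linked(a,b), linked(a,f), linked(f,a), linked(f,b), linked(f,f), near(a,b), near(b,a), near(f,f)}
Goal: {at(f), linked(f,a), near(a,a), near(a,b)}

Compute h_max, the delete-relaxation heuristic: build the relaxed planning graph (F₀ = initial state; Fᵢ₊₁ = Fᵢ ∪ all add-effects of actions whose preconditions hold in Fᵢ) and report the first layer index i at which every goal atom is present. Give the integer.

2

F0 = init (12 atoms)
F1 = F0 ∪ {at(a), at(f), inpos(a), near(a,f)}  (16 atoms)
F2 = F1 ∪ {near(a,a), near(f,a)}  (18 atoms)
goal ⊆ F2  ⇒  h_max = 2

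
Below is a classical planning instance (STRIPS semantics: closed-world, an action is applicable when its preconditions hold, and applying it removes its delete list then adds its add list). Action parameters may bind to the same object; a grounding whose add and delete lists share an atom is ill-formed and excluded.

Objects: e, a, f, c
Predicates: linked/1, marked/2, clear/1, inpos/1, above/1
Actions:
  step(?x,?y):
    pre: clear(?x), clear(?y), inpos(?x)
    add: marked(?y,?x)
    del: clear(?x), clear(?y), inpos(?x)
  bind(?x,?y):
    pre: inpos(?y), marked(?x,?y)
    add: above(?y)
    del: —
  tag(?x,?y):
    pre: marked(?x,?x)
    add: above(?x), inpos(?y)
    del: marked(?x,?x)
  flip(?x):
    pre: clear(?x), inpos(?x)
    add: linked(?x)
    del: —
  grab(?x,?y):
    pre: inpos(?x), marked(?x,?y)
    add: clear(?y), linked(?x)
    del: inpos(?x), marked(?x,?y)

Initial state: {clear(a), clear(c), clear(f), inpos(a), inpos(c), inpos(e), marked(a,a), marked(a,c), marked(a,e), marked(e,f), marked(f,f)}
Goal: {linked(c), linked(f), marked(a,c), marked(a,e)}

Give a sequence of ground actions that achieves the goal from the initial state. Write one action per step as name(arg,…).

tag(a,f); flip(f); flip(c)

1. tag(a,f)  →  {above(a), clear(a), clear(c), clear(f), inpos(a), inpos(c), inpos(e), inpos(f), marked(a,c), marked(a,e), marked(e,f), marked(f,f)}
2. flip(f)  →  {above(a), clear(a), clear(c), clear(f), inpos(a), inpos(c), inpos(e), inpos(f), linked(f), marked(a,c), marked(a,e), marked(e,f), marked(f,f)}
3. flip(c)  →  {above(a), clear(a), clear(c), clear(f), inpos(a), inpos(c), inpos(e), inpos(f), linked(c), linked(f), marked(a,c), marked(a,e), marked(e,f), marked(f,f)}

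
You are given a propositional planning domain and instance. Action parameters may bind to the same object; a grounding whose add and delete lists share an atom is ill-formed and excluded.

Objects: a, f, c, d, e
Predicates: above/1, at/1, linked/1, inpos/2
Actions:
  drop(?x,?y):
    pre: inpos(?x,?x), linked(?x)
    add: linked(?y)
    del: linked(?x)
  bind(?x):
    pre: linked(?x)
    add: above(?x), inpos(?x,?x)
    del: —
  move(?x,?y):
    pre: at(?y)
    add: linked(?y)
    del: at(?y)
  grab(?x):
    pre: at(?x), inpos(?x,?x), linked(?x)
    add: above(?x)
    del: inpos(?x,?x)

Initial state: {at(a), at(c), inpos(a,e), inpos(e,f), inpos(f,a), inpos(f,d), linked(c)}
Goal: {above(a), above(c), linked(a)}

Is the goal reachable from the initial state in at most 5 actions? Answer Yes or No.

Yes

1. bind(c)  →  {above(c), at(a), at(c), inpos(a,e), inpos(c,c), inpos(e,f), inpos(f,a), inpos(f,d), linked(c)}
2. drop(c,a)  →  {above(c), at(a), at(c), inpos(a,e), inpos(c,c), inpos(e,f), inpos(f,a), inpos(f,d), linked(a)}
3. bind(a)  →  {above(a), above(c), at(a), at(c), inpos(a,a), inpos(a,e), inpos(c,c), inpos(e,f), inpos(f,a), inpos(f,d), linked(a)}
optimal plan length = 3; 3 ≤ 5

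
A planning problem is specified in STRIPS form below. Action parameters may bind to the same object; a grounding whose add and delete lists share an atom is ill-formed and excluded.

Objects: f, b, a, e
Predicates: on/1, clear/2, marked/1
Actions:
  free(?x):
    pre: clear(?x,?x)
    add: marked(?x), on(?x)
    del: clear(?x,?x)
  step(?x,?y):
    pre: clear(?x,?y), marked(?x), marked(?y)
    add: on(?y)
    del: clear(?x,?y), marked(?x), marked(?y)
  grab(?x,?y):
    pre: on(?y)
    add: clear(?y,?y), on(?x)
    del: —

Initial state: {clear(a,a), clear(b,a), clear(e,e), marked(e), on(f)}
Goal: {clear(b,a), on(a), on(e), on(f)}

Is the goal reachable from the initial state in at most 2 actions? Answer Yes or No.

1. free(a)  →  {clear(b,a), clear(e,e), marked(a), marked(e), on(a), on(f)}
2. free(e)  →  {clear(b,a), marked(a), marked(e), on(a), on(e), on(f)}
optimal plan length = 2; 2 ≤ 2

Yes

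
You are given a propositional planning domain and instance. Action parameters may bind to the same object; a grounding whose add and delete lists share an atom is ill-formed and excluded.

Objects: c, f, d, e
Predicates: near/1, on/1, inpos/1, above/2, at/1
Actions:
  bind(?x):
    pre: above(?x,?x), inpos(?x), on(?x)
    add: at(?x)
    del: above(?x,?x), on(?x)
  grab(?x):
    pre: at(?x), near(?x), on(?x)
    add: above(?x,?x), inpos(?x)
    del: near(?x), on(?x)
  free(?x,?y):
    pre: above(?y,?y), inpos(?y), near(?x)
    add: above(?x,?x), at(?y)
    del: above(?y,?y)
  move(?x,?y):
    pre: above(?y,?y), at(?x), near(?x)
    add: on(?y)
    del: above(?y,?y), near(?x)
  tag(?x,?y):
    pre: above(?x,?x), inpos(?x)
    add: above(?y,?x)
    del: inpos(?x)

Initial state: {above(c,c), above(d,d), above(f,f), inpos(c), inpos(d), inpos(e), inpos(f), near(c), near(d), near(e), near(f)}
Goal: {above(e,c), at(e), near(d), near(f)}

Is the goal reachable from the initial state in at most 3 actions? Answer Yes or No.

1. free(e,c)  →  {above(d,d), above(e,e), above(f,f), at(c), inpos(c), inpos(d), inpos(e), inpos(f), near(c), near(d), near(e), near(f)}
2. free(c,e)  →  {above(c,c), above(d,d), above(f,f), at(c), at(e), inpos(c), inpos(d), inpos(e), inpos(f), near(c), near(d), near(e), near(f)}
3. tag(c,e)  →  {above(c,c), above(d,d), above(e,c), above(f,f), at(c), at(e), inpos(d), inpos(e), inpos(f), near(c), near(d), near(e), near(f)}
optimal plan length = 3; 3 ≤ 3

Yes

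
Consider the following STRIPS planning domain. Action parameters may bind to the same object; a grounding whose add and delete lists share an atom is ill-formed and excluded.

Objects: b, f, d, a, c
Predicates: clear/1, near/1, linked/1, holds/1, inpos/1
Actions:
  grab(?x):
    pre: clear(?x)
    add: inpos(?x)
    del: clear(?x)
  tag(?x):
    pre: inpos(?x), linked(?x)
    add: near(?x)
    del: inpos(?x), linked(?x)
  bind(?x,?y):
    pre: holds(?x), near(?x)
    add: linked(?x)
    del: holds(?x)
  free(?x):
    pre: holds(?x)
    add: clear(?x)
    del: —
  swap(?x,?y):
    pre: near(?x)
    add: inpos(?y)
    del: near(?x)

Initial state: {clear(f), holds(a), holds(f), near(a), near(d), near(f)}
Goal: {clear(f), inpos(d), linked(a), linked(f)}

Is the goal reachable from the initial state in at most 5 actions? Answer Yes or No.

1. bind(f,b)  →  {clear(f), holds(a), linked(f), near(a), near(d), near(f)}
2. bind(a,b)  →  {clear(f), linked(a), linked(f), near(a), near(d), near(f)}
3. swap(f,d)  →  {clear(f), inpos(d), linked(a), linked(f), near(a), near(d)}
optimal plan length = 3; 3 ≤ 5

Yes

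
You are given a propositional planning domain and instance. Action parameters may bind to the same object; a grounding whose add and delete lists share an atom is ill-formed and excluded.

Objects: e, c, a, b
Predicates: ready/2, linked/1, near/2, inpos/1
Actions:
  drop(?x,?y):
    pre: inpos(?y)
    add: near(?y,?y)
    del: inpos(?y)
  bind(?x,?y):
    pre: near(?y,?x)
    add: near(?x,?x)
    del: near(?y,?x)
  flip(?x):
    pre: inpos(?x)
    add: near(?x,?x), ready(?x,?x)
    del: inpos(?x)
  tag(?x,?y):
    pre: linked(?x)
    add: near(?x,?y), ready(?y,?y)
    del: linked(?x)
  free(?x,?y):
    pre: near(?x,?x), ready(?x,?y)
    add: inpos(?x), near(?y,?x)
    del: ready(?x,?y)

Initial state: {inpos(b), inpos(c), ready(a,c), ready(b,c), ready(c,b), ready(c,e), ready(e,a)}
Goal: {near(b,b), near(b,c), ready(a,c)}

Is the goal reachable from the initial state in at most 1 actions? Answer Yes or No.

No

1. drop(e,c)  →  {inpos(b), near(c,c), ready(a,c), ready(b,c), ready(c,b), ready(c,e), ready(e,a)}
2. drop(e,b)  →  {near(b,b), near(c,c), ready(a,c), ready(b,c), ready(c,b), ready(c,e), ready(e,a)}
3. free(c,b)  →  {inpos(c), near(b,b), near(b,c), near(c,c), ready(a,c), ready(b,c), ready(c,e), ready(e,a)}
optimal plan length = 3; 3 > 1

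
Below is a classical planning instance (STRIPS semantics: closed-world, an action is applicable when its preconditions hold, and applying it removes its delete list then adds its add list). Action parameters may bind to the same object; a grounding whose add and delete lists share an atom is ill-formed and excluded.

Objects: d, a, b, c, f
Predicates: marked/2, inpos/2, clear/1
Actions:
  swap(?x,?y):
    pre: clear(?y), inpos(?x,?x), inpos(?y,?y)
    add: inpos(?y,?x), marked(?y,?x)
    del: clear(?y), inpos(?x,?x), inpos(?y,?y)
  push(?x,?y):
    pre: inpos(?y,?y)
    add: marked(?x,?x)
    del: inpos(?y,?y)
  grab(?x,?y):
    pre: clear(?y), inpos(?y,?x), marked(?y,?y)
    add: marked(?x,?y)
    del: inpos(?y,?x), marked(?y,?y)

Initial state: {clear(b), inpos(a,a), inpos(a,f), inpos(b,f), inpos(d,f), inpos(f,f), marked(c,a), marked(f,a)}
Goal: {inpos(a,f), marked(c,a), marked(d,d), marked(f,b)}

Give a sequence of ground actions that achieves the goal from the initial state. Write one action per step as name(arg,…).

push(d,a); push(b,f); grab(f,b)

1. push(d,a)  →  {clear(b), inpos(a,f), inpos(b,f), inpos(d,f), inpos(f,f), marked(c,a), marked(d,d), marked(f,a)}
2. push(b,f)  →  {clear(b), inpos(a,f), inpos(b,f), inpos(d,f), marked(b,b), marked(c,a), marked(d,d), marked(f,a)}
3. grab(f,b)  →  {clear(b), inpos(a,f), inpos(d,f), marked(c,a), marked(d,d), marked(f,a), marked(f,b)}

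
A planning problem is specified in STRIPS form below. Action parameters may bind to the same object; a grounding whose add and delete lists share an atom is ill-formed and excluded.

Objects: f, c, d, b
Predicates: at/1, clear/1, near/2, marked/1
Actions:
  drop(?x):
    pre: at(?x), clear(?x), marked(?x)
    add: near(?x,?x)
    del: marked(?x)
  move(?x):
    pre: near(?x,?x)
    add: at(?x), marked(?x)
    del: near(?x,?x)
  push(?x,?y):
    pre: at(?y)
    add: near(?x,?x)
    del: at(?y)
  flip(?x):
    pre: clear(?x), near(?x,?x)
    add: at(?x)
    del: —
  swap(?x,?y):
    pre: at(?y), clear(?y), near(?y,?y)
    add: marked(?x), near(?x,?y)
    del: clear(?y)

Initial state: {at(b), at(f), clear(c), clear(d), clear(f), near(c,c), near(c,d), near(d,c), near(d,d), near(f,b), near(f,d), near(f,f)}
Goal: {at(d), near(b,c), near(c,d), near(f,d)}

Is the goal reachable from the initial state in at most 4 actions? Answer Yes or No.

Yes

1. move(d)  →  {at(b), at(d), at(f), clear(c), clear(d), clear(f), marked(d), near(c,c), near(c,d), near(d,c), near(f,b), near(f,d), near(f,f)}
2. flip(c)  →  {at(b), at(c), at(d), at(f), clear(c), clear(d), clear(f), marked(d), near(c,c), near(c,d), near(d,c), near(f,b), near(f,d), near(f,f)}
3. swap(b,c)  →  {at(b), at(c), at(d), at(f), clear(d), clear(f), marked(b), marked(d), near(b,c), near(c,c), near(c,d), near(d,c), near(f,b), near(f,d), near(f,f)}
optimal plan length = 3; 3 ≤ 4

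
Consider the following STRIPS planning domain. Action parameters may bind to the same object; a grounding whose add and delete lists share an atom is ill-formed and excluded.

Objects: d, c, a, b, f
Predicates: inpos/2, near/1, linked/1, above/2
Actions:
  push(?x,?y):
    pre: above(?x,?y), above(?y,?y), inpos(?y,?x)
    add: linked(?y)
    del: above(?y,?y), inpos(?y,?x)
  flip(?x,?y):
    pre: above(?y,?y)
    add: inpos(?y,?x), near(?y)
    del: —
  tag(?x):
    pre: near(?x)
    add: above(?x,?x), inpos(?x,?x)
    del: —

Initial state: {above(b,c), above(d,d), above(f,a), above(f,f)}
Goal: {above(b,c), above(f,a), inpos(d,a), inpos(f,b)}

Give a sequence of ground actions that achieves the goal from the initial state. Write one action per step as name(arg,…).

flip(a,d); flip(b,f)

1. flip(a,d)  →  {above(b,c), above(d,d), above(f,a), above(f,f), inpos(d,a), near(d)}
2. flip(b,f)  →  {above(b,c), above(d,d), above(f,a), above(f,f), inpos(d,a), inpos(f,b), near(d), near(f)}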